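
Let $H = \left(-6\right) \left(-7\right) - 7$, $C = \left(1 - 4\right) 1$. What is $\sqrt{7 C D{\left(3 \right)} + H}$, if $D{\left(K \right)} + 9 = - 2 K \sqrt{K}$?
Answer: $\sqrt{224 + 126 \sqrt{3}} \approx 21.029$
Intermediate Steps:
$C = -3$ ($C = \left(-3\right) 1 = -3$)
$D{\left(K \right)} = -9 - 2 K^{\frac{3}{2}}$ ($D{\left(K \right)} = -9 + - 2 K \sqrt{K} = -9 - 2 K^{\frac{3}{2}}$)
$H = 35$ ($H = 42 - 7 = 35$)
$\sqrt{7 C D{\left(3 \right)} + H} = \sqrt{7 \left(-3\right) \left(-9 - 2 \cdot 3^{\frac{3}{2}}\right) + 35} = \sqrt{- 21 \left(-9 - 2 \cdot 3 \sqrt{3}\right) + 35} = \sqrt{- 21 \left(-9 - 6 \sqrt{3}\right) + 35} = \sqrt{\left(189 + 126 \sqrt{3}\right) + 35} = \sqrt{224 + 126 \sqrt{3}}$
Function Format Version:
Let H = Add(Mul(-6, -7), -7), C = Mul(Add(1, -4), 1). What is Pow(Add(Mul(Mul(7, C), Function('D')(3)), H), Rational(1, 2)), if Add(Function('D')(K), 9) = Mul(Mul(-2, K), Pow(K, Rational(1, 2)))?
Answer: Pow(Add(224, Mul(126, Pow(3, Rational(1, 2)))), Rational(1, 2)) ≈ 21.029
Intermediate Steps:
C = -3 (C = Mul(-3, 1) = -3)
Function('D')(K) = Add(-9, Mul(-2, Pow(K, Rational(3, 2)))) (Function('D')(K) = Add(-9, Mul(Mul(-2, K), Pow(K, Rational(1, 2)))) = Add(-9, Mul(-2, Pow(K, Rational(3, 2)))))
H = 35 (H = Add(42, -7) = 35)
Pow(Add(Mul(Mul(7, C), Function('D')(3)), H), Rational(1, 2)) = Pow(Add(Mul(Mul(7, -3), Add(-9, Mul(-2, Pow(3, Rational(3, 2))))), 35), Rational(1, 2)) = Pow(Add(Mul(-21, Add(-9, Mul(-2, Mul(3, Pow(3, Rational(1, 2)))))), 35), Rational(1, 2)) = Pow(Add(Mul(-21, Add(-9, Mul(-6, Pow(3, Rational(1, 2))))), 35), Rational(1, 2)) = Pow(Add(Add(189, Mul(126, Pow(3, Rational(1, 2)))), 35), Rational(1, 2)) = Pow(Add(224, Mul(126, Pow(3, Rational(1, 2)))), Rational(1, 2))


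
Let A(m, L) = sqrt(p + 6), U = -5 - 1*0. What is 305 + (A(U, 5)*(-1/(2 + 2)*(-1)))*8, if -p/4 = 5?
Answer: 305 + 2*I*sqrt(14) ≈ 305.0 + 7.4833*I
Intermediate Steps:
p = -20 (p = -4*5 = -20)
U = -5 (U = -5 + 0 = -5)
A(m, L) = I*sqrt(14) (A(m, L) = sqrt(-20 + 6) = sqrt(-14) = I*sqrt(14))
305 + (A(U, 5)*(-1/(2 + 2)*(-1)))*8 = 305 + ((I*sqrt(14))*(-1/(2 + 2)*(-1)))*8 = 305 + ((I*sqrt(14))*(-1/4*(-1)))*8 = 305 + ((I*sqrt(14))*(1/4))*8 = 305 + (I*sqrt(14)/4)*8 = 305 + 2*I*sqrt(14)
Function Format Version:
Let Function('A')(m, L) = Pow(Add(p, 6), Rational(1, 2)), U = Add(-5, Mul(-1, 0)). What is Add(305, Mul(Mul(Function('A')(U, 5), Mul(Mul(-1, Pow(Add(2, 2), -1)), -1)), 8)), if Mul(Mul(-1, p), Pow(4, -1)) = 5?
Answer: Add(305, Mul(2, I, Pow(14, Rational(1, 2)))) ≈ Add(305.00, Mul(7.4833, I))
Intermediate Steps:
p = -20 (p = Mul(-4, 5) = -20)
U = -5 (U = Add(-5, 0) = -5)
Function('A')(m, L) = Mul(I, Pow(14, Rational(1, 2))) (Function('A')(m, L) = Pow(Add(-20, 6), Rational(1, 2)) = Pow(-14, Rational(1, 2)) = Mul(I, Pow(14, Rational(1, 2))))
Add(305, Mul(Mul(Function('A')(U, 5), Mul(Mul(-1, Pow(Add(2, 2), -1)), -1)), 8)) = Add(305, Mul(Mul(Mul(I, Pow(14, Rational(1, 2))), Mul(Mul(-1, Pow(Add(2, 2), -1)), -1)), 8)) = Add(305, Mul(Mul(Mul(I, Pow(14, Rational(1, 2))), Mul(Mul(-1, Pow(4, -1)), -1)), 8)) = Add(305, Mul(Mul(Mul(I, Pow(14, Rational(1, 2))), Mul(Mul(-1, Rational(1, 4)), -1)), 8)) = Add(305, Mul(Mul(Mul(I, Pow(14, Rational(1, 2))), Mul(Rational(-1, 4), -1)), 8)) = Add(305, Mul(Mul(Mul(I, Pow(14, Rational(1, 2))), Rational(1, 4)), 8)) = Add(305, Mul(Mul(Rational(1, 4), I, Pow(14, Rational(1, 2))), 8)) = Add(305, Mul(2, I, Pow(14, Rational(1, 2))))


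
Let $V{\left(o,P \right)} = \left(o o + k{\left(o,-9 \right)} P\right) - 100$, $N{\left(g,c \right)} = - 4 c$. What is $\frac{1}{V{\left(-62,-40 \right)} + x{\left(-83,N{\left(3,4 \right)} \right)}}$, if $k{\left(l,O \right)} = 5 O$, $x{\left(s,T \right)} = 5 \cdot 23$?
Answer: $\frac{1}{5659} \approx 0.00017671$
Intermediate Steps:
$x{\left(s,T \right)} = 115$
$V{\left(o,P \right)} = -100 + o^{2} - 45 P$ ($V{\left(o,P \right)} = \left(o o + 5 \left(-9\right) P\right) - 100 = \left(o^{2} - 45 P\right) - 100 = -100 + o^{2} - 45 P$)
$\frac{1}{V{\left(-62,-40 \right)} + x{\left(-83,N{\left(3,4 \right)} \right)}} = \frac{1}{\left(-100 + \left(-62\right)^{2} - -1800\right) + 115} = \frac{1}{\left(-100 + 3844 + 1800\right) + 115} = \frac{1}{5544 + 115} = \frac{1}{5659}$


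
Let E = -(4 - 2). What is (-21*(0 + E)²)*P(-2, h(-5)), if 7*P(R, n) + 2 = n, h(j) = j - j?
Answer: 24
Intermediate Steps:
h(j) = 0
E = -2 (E = -1*2 = -2)
P(R, n) = -2/7 + n/7
(-21*(0 + E)²)*P(-2, h(-5)) = (-21*(0 - 2)²)*(-2/7 + (⅐)*0) = (-21*(-2)²)*(-2/7 + 0) = -21*4*(-2/7) = -84*(-2/7) = 24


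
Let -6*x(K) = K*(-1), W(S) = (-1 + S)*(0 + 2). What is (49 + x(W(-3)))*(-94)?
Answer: -13442/3 ≈ -4480.7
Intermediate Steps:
W(S) = -2 + 2*S (W(S) = (-1 + S)*2 = -2 + 2*S)
x(K) = K/6 (x(K) = -K*(-1)/6 = -(-1)*K/6 = K/6)
(49 + x(W(-3)))*(-94) = (49 + (-2 + 2*(-3))/6)*(-94) = (49 + (-2 - 6)/6)*(-94) = (49 + (1/6)*(-8))*(-94) = (49 - 4/3)*(-94) = (143/3)*(-94) = -13442/3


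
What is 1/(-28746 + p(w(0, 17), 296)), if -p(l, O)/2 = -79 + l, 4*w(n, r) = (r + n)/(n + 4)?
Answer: -8/228721 ≈ -3.4977e-5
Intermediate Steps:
w(n, r) = (n + r)/(4*(4 + n)) (w(n, r) = ((r + n)/(n + 4))/4 = ((n + r)/(4 + n))/4 = (n + r)/(4*(4 + n)))
p(l, O) = 158 - 2*l (p(l, O) = -2*(-79 + l) = 158 - 2*l)
1/(-28746 + p(w(0, 17), 296)) = 1/(-28746 + (158 - (0 + 17)/(2*(4 + 0)))) = 1/(-28746 + (158 - 17/(2*4))) = 1/(-28746 + (158 - 2*17/16)) = 1/(-28746 + (158 - 17/8)) = 1/(-28746 + 1247/8) = 1/(-228721/8) = -8/228721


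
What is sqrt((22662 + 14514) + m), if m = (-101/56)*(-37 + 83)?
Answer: sqrt(7270235)/14 ≈ 192.60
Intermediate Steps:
m = -2323/28 (m = -101*1/56*46 = -101/56*46 = -2323/28 ≈ -82.964)
sqrt((22662 + 14514) + m) = sqrt((22662 + 14514) - 2323/28) = sqrt(37176 - 2323/28) = sqrt(1038605/28) = sqrt(7270235)/14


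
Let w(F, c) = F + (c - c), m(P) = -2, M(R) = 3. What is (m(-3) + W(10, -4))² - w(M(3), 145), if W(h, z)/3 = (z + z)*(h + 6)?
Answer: 148993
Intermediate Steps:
W(h, z) = 6*z*(6 + h) (W(h, z) = 3*((z + z)*(h + 6)) = 3*((2*z)*(6 + h)) = 3*(2*z*(6 + h)) = 6*z*(6 + h))
w(F, c) = F (w(F, c) = F + 0 = F)
(m(-3) + W(10, -4))² - w(M(3), 145) = (-2 + 6*(-4)*(6 + 10))² - 1*3 = (-2 + 6*(-4)*16)² - 3 = (-2 - 384)² - 3 = (-386)² - 3 = 148996 - 3 = 148993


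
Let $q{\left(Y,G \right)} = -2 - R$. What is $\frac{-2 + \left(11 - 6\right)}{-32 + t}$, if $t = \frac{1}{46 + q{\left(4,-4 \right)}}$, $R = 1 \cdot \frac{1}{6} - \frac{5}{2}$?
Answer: $- \frac{417}{4445} \approx -0.093813$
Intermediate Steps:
$R = - \frac{7}{3}$ ($R = 1 \cdot \frac{1}{6} - \frac{5}{2} = \frac{1}{6} - \frac{5}{2} = - \frac{7}{3} \approx -2.3333$)
$q{\left(Y,G \right)} = \frac{1}{3}$ ($q{\left(Y,G \right)} = -2 - - \frac{7}{3} = -2 + \frac{7}{3} = \frac{1}{3}$)
$t = \frac{3}{139}$ ($t = \frac{1}{46 + \frac{1}{3}} = \frac{1}{\frac{139}{3}} = \frac{3}{139} \approx 0.021583$)
$\frac{-2 + \left(11 - 6\right)}{-32 + t} = \frac{-2 + \left(11 - 6\right)}{-32 + \frac{3}{139}} = \frac{-2 + 5}{- \frac{4445}{139}} = 3 \left(- \frac{139}{4445}\right) = - \frac{417}{4445}$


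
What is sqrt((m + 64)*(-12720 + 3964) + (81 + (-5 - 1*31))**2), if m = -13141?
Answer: 3*sqrt(12722693) ≈ 10701.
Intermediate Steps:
sqrt((m + 64)*(-12720 + 3964) + (81 + (-5 - 1*31))**2) = sqrt((-13141 + 64)*(-12720 + 3964) + (81 + (-5 - 1*31))**2) = sqrt(-13077*(-8756) + (81 + (-5 - 31))**2) = sqrt(114502212 + (81 - 36)**2) = sqrt(114502212 + 45**2) = sqrt(114502212 + 2025) = sqrt(114504237) = 3*sqrt(12722693)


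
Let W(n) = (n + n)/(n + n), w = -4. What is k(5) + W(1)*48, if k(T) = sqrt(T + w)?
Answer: 49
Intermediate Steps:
k(T) = sqrt(-4 + T) (k(T) = sqrt(T - 4) = sqrt(-4 + T))
W(n) = 1 (W(n) = (2*n)/((2*n)) = (2*n)*(1/(2*n)) = 1)
k(5) + W(1)*48 = sqrt(-4 + 5) + 1*48 = sqrt(1) + 48 = 1 + 48 = 49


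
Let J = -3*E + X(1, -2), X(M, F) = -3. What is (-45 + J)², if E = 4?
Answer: 3600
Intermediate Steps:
J = -15 (J = -3*4 - 3 = -12 - 3 = -15)
(-45 + J)² = (-45 - 15)² = (-60)² = 3600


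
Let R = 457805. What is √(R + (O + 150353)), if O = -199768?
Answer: √408390 ≈ 639.05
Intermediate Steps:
√(R + (O + 150353)) = √(457805 + (-199768 + 150353)) = √(457805 - 49415) = √408390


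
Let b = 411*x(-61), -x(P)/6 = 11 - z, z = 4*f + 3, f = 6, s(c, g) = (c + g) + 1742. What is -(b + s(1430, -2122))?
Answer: -40506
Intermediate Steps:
s(c, g) = 1742 + c + g
z = 27 (z = 4*6 + 3 = 24 + 3 = 27)
x(P) = 96 (x(P) = -6*(11 - 1*27) = -6*(11 - 27) = -6*(-16) = 96)
b = 39456 (b = 411*96 = 39456)
-(b + s(1430, -2122)) = -(39456 + (1742 + 1430 - 2122)) = -(39456 + 1050) = -1*40506 = -40506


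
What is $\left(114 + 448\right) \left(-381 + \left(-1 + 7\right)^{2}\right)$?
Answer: $-193890$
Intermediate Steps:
$\left(114 + 448\right) \left(-381 + \left(-1 + 7\right)^{2}\right) = 562 \left(-381 + 6^{2}\right) = 562 \left(-381 + 36\right) = 562 \left(-345\right) = -193890$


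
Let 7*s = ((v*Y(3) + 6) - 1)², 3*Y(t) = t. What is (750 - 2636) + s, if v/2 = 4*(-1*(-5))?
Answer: -11177/7 ≈ -1596.7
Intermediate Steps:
Y(t) = t/3
v = 40 (v = 2*(4*(-1*(-5))) = 2*(4*5) = 2*20 = 40)
s = 2025/7 (s = ((40*((⅓)*3) + 6) - 1)²/7 = ((40*1 + 6) - 1)²/7 = ((40 + 6) - 1)²/7 = (46 - 1)²/7 = (⅐)*45² = (⅐)*2025 = 2025/7 ≈ 289.29)
(750 - 2636) + s = (750 - 2636) + 2025/7 = -1886 + 2025/7 = -11177/7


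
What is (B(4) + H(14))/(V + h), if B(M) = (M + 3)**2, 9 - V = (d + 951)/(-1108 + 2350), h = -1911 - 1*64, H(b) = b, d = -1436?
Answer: -78246/2441287 ≈ -0.032051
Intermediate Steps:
h = -1975 (h = -1911 - 64 = -1975)
V = 11663/1242 (V = 9 - (-1436 + 951)/(-1108 + 2350) = 9 - (-485)/1242 = 9 - 1*(-485/1242) = 9 + 485/1242 = 11663/1242 ≈ 9.3905)
B(M) = (3 + M)**2
(B(4) + H(14))/(V + h) = ((3 + 4)**2 + 14)/(11663/1242 - 1975) = (7**2 + 14)/(-2441287/1242) = (49 + 14)*(-1242/2441287) = 63*(-1242/2441287) = -78246/2441287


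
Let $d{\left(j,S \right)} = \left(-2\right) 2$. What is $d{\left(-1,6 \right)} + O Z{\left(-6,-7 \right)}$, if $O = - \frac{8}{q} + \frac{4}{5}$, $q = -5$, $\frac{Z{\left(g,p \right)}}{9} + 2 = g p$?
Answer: $860$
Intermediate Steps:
$Z{\left(g,p \right)} = -18 + 9 g p$
$O = \frac{12}{5}$ ($O = - \frac{8}{-5} + \frac{4}{5} = \left(-8\right) \left(- \frac{1}{5}\right) + 4 \cdot \frac{1}{5} = \frac{8}{5} + \frac{4}{5} = \frac{12}{5} \approx 2.4$)
$d{\left(j,S \right)} = -4$
$d{\left(-1,6 \right)} + O Z{\left(-6,-7 \right)} = -4 + \frac{12 \left(-18 + 9 \left(-6\right) \left(-7\right)\right)}{5} = -4 + \frac{12 \left(-18 + 378\right)}{5} = -4 + \frac{12}{5} \cdot 360 = -4 + 864 = 860$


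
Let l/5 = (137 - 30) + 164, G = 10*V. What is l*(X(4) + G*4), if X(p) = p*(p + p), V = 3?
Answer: 205960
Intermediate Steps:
G = 30 (G = 10*3 = 30)
X(p) = 2*p**2 (X(p) = p*(2*p) = 2*p**2)
l = 1355 (l = 5*((137 - 30) + 164) = 5*(107 + 164) = 5*271 = 1355)
l*(X(4) + G*4) = 1355*(2*4**2 + 30*4) = 1355*(2*16 + 120) = 1355*(32 + 120) = 1355*152 = 205960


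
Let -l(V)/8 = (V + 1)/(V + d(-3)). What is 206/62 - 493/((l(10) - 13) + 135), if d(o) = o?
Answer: -28083/23746 ≈ -1.1826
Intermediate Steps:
l(V) = -8*(1 + V)/(-3 + V) (l(V) = -8*(V + 1)/(V - 3) = -8*(1 + V)/(-3 + V))
206/62 - 493/((l(10) - 13) + 135) = 206/62 - 493/((8*(-1 - 1*10)/(-3 + 10) - 13) + 135) = 206*(1/62) - 493/((8*(-1 - 10)/7 - 13) + 135) = 103/31 - 493/((8*(⅐)*(-11) - 13) + 135) = 103/31 - 493/((-88/7 - 13) + 135) = 103/31 - 493/(-179/7 + 135) = 103/31 - 493/766/7 = 103/31 - 493*7/766 = 103/31 - 3451/766 = -28083/23746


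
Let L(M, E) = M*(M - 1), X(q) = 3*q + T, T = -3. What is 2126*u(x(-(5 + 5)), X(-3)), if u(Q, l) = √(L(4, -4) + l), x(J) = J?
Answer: 0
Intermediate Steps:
X(q) = -3 + 3*q (X(q) = 3*q - 3 = -3 + 3*q)
L(M, E) = M*(-1 + M)
u(Q, l) = √(12 + l) (u(Q, l) = √(4*(-1 + 4) + l) = √(4*3 + l) = √(12 + l))
2126*u(x(-(5 + 5)), X(-3)) = 2126*√(12 + (-3 + 3*(-3))) = 2126*√(12 + (-3 - 9)) = 2126*√(12 - 12) = 2126*√0 = 2126*0 = 0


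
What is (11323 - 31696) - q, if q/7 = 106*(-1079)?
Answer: 780245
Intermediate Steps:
q = -800618 (q = 7*(106*(-1079)) = 7*(-114374) = -800618)
(11323 - 31696) - q = (11323 - 31696) - 1*(-800618) = -20373 + 800618 = 780245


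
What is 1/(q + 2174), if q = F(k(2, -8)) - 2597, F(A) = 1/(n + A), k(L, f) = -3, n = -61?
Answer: -64/27073 ≈ -0.0023640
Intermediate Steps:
F(A) = 1/(-61 + A)
q = -166209/64 (q = 1/(-61 - 3) - 2597 = 1/(-64) - 2597 = -1/64 - 2597 = -166209/64 ≈ -2597.0)
1/(q + 2174) = 1/(-166209/64 + 2174) = 1/(-27073/64) = -64/27073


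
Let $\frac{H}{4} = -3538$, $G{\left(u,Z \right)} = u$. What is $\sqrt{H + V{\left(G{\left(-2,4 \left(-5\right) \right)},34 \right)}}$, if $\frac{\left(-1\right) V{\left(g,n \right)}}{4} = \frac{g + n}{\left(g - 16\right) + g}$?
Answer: $\frac{2 i \sqrt{88410}}{5} \approx 118.94 i$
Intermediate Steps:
$V{\left(g,n \right)} = - \frac{4 \left(g + n\right)}{-16 + 2 g}$ ($V{\left(g,n \right)} = - 4 \frac{g + n}{\left(g - 16\right) + g} = - 4 \frac{g + n}{\left(-16 + g\right) + g} = - 4 \frac{g + n}{-16 + 2 g} = - \frac{4 \left(g + n\right)}{-16 + 2 g}$)
$H = -14152$ ($H = 4 \left(-3538\right) = -14152$)
$\sqrt{H + V{\left(G{\left(-2,4 \left(-5\right) \right)},34 \right)}} = \sqrt{-14152 + \frac{2 \left(\left(-1\right) \left(-2\right) - 34\right)}{-8 - 2}} = \sqrt{-14152 + \frac{2 \left(2 - 34\right)}{-10}} = \sqrt{-14152 + 2 \left(- \frac{1}{10}\right) \left(-32\right)} = \sqrt{-14152 + \frac{32}{5}} = \sqrt{- \frac{70728}{5}} = \frac{2 i \sqrt{88410}}{5}$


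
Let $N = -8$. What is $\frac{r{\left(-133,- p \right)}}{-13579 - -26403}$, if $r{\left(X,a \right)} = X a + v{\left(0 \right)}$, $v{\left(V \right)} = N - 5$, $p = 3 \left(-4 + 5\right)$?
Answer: $\frac{193}{6412} \approx 0.0301$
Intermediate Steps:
$p = 3$ ($p = 3 \cdot 1 = 3$)
$v{\left(V \right)} = -13$ ($v{\left(V \right)} = -8 - 5 = -13$)
$r{\left(X,a \right)} = -13 + X a$ ($r{\left(X,a \right)} = X a - 13 = -13 + X a$)
$\frac{r{\left(-133,- p \right)}}{-13579 - -26403} = \frac{-13 - 133 \left(\left(-1\right) 3\right)}{-13579 - -26403} = \frac{-13 - -399}{-13579 + 26403} = \frac{-13 + 399}{12824} = 386 \cdot \frac{1}{12824} = \frac{193}{6412}$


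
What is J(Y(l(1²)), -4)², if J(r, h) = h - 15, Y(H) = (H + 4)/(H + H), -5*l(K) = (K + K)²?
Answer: 361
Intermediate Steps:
l(K) = -4*K²/5 (l(K) = -(K + K)²/5 = -4*K²/5)
Y(H) = (4 + H)/(2*H) (Y(H) = (4 + H)/((2*H)) = (4 + H)*(1/(2*H)) = (4 + H)/(2*H))
J(r, h) = -15 + h
J(Y(l(1²)), -4)² = (-15 - 4)² = (-19)² = 361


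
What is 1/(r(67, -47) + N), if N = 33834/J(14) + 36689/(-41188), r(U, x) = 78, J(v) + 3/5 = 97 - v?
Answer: 4242364/2069068915 ≈ 0.0020504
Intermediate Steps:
J(v) = 482/5 - v (J(v) = -3/5 + (97 - v) = 482/5 - v)
N = 1738164523/4242364 (N = 33834/(482/5 - 1*14) + 36689/(-41188) = 33834/(482/5 - 14) + 36689*(-1/41188) = 33834/(412/5) - 36689/41188 = 33834*(5/412) - 36689/41188 = 84585/206 - 36689/41188 = 1738164523/4242364 ≈ 409.72)
1/(r(67, -47) + N) = 1/(78 + 1738164523/4242364) = 1/(2069068915/4242364) = 4242364/2069068915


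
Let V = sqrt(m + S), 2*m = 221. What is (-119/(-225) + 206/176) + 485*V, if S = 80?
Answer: 33647/19800 + 485*sqrt(762)/2 ≈ 6695.8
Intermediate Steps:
m = 221/2 (m = (1/2)*221 = 221/2 ≈ 110.50)
V = sqrt(762)/2 (V = sqrt(221/2 + 80) = sqrt(381/2) = sqrt(762)/2 ≈ 13.802)
(-119/(-225) + 206/176) + 485*V = (-119/(-225) + 206/176) + 485*(sqrt(762)/2) = (-119*(-1/225) + 206*(1/176)) + 485*sqrt(762)/2 = (119/225 + 103/88) + 485*sqrt(762)/2 = 33647/19800 + 485*sqrt(762)/2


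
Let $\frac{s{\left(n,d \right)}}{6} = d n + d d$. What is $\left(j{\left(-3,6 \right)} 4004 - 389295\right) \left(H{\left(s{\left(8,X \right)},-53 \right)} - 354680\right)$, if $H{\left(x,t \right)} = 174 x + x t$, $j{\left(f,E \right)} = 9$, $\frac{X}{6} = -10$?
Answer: $-674880123960$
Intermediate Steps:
$X = -60$ ($X = 6 \left(-10\right) = -60$)
$s{\left(n,d \right)} = 6 d^{2} + 6 d n$ ($s{\left(n,d \right)} = 6 \left(d n + d d\right) = 6 \left(d n + d^{2}\right) = 6 \left(d^{2} + d n\right) = 6 d^{2} + 6 d n$)
$H{\left(x,t \right)} = 174 x + t x$
$\left(j{\left(-3,6 \right)} 4004 - 389295\right) \left(H{\left(s{\left(8,X \right)},-53 \right)} - 354680\right) = \left(9 \cdot 4004 - 389295\right) \left(6 \left(-60\right) \left(-60 + 8\right) \left(174 - 53\right) - 354680\right) = \left(36036 - 389295\right) \left(6 \left(-60\right) \left(-52\right) 121 - 354680\right) = - 353259 \left(18720 \cdot 121 - 354680\right) = - 353259 \left(2265120 - 354680\right) = \left(-353259\right) 1910440 = -674880123960$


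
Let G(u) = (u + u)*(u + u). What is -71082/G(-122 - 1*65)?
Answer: -3231/6358 ≈ -0.50818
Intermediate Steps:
G(u) = 4*u² (G(u) = (2*u)*(2*u) = 4*u²)
-71082/G(-122 - 1*65) = -71082*1/(4*(-122 - 1*65)²) = -71082*1/(4*(-122 - 65)²) = -71082/(4*(-187)²) = -71082/(4*34969) = -71082/139876 = -71082*1/139876 = -3231/6358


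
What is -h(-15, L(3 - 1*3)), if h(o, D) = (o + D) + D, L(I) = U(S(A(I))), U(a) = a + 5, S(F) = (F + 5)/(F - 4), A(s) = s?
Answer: 15/2 ≈ 7.5000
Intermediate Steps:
S(F) = (5 + F)/(-4 + F)
U(a) = 5 + a
L(I) = 5 + (5 + I)/(-4 + I)
h(o, D) = o + 2*D (h(o, D) = (D + o) + D = o + 2*D)
-h(-15, L(3 - 1*3)) = -(-15 + 2*(3*(-5 + 2*(3 - 1*3))/(-4 + (3 - 1*3)))) = -(-15 + 2*(3*(-5 + 2*(3 - 3))/(-4 + (3 - 3)))) = -(-15 + 2*(3*(-5 + 2*0)/(-4 + 0))) = -(-15 + 2*(3*(-5 + 0)/(-4))) = -(-15 + 2*(3*(-¼)*(-5))) = -(-15 + 2*(15/4)) = -(-15 + 15/2) = -1*(-15/2) = 15/2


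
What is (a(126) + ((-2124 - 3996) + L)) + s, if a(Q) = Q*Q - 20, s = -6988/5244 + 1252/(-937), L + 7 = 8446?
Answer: 22323018914/1228407 ≈ 18172.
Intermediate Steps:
L = 8439 (L = -7 + 8446 = 8439)
s = -3278311/1228407 (s = -6988*1/5244 + 1252*(-1/937) = -1747/1311 - 1252/937 = -3278311/1228407 ≈ -2.6688)
a(Q) = -20 + Q² (a(Q) = Q² - 20 = -20 + Q²)
(a(126) + ((-2124 - 3996) + L)) + s = ((-20 + 126²) + ((-2124 - 3996) + 8439)) - 3278311/1228407 = ((-20 + 15876) + (-6120 + 8439)) - 3278311/1228407 = (15856 + 2319) - 3278311/1228407 = 18175 - 3278311/1228407 = 22323018914/1228407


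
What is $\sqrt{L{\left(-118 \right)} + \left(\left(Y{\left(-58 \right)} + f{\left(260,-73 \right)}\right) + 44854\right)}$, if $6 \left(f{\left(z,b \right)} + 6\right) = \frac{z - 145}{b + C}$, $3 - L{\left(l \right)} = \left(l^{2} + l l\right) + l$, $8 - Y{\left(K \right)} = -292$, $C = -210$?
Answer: $\frac{\sqrt{50228101614}}{1698} \approx 131.99$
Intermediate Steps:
$Y{\left(K \right)} = 300$ ($Y{\left(K \right)} = 8 - -292 = 8 + 292 = 300$)
$L{\left(l \right)} = 3 - l - 2 l^{2}$ ($L{\left(l \right)} = 3 - \left(\left(l^{2} + l l\right) + l\right) = 3 - \left(\left(l^{2} + l^{2}\right) + l\right) = 3 - \left(2 l^{2} + l\right) = 3 - \left(l + 2 l^{2}\right) = 3 - l - 2 l^{2}$)
$f{\left(z,b \right)} = -6 + \frac{-145 + z}{6 \left(-210 + b\right)}$ ($f{\left(z,b \right)} = -6 + \frac{\left(z - 145\right) \frac{1}{b - 210}}{6} = -6 + \frac{\left(-145 + z\right) \frac{1}{-210 + b}}{6} = -6 + \frac{\frac{1}{-210 + b} \left(-145 + z\right)}{6} = -6 + \frac{-145 + z}{6 \left(-210 + b\right)}$)
$\sqrt{L{\left(-118 \right)} + \left(\left(Y{\left(-58 \right)} + f{\left(260,-73 \right)}\right) + 44854\right)} = \sqrt{\left(3 - -118 - 2 \left(-118\right)^{2}\right) + \left(\left(300 + \frac{7415 + 260 - -2628}{6 \left(-210 - 73\right)}\right) + 44854\right)} = \sqrt{\left(3 + 118 - 27848\right) + \left(\left(300 + \frac{7415 + 260 + 2628}{6 \left(-283\right)}\right) + 44854\right)} = \sqrt{\left(3 + 118 - 27848\right) + \left(\left(300 + \frac{1}{6} \left(- \frac{1}{283}\right) 10303\right) + 44854\right)} = \sqrt{-27727 + \left(\left(300 - \frac{10303}{1698}\right) + 44854\right)} = \sqrt{-27727 + \left(\frac{499097}{1698} + 44854\right)} = \sqrt{-27727 + \frac{76661189}{1698}} = \sqrt{\frac{29580743}{1698}} = \frac{\sqrt{50228101614}}{1698}$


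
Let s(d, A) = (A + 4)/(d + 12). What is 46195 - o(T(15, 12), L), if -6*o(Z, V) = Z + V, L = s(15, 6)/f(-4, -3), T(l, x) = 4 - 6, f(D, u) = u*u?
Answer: 33675917/729 ≈ 46195.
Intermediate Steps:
f(D, u) = u²
s(d, A) = (4 + A)/(12 + d)
T(l, x) = -2
L = 10/243 (L = ((4 + 6)/(12 + 15))/((-3)²) = (10/27)/9 = ((1/27)*10)*(⅑) = (10/27)*(⅑) = 10/243 ≈ 0.041152)
o(Z, V) = -V/6 - Z/6 (o(Z, V) = -(Z + V)/6 = -(V + Z)/6 = -V/6 - Z/6)
46195 - o(T(15, 12), L) = 46195 - (-⅙*10/243 - ⅙*(-2)) = 46195 - (-5/729 + ⅓) = 46195 - 1*238/729 = 46195 - 238/729 = 33675917/729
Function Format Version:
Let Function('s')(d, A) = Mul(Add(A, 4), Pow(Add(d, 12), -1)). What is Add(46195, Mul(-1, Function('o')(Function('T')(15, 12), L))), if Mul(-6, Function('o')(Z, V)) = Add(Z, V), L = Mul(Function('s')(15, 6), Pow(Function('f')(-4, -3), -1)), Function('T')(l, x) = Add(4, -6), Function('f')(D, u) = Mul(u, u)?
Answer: Rational(33675917, 729) ≈ 46195.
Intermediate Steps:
Function('f')(D, u) = Pow(u, 2)
Function('s')(d, A) = Mul(Pow(Add(12, d), -1), Add(4, A)) (Function('s')(d, A) = Mul(Add(4, A), Pow(Add(12, d), -1)) = Mul(Pow(Add(12, d), -1), Add(4, A)))
Function('T')(l, x) = -2
L = Rational(10, 243) (L = Mul(Mul(Pow(Add(12, 15), -1), Add(4, 6)), Pow(Pow(-3, 2), -1)) = Mul(Mul(Pow(27, -1), 10), Pow(9, -1)) = Mul(Mul(Rational(1, 27), 10), Rational(1, 9)) = Mul(Rational(10, 27), Rational(1, 9)) = Rational(10, 243) ≈ 0.041152)
Function('o')(Z, V) = Add(Mul(Rational(-1, 6), V), Mul(Rational(-1, 6), Z)) (Function('o')(Z, V) = Mul(Rational(-1, 6), Add(Z, V)) = Mul(Rational(-1, 6), Add(V, Z)) = Add(Mul(Rational(-1, 6), V), Mul(Rational(-1, 6), Z)))
Add(46195, Mul(-1, Function('o')(Function('T')(15, 12), L))) = Add(46195, Mul(-1, Add(Mul(Rational(-1, 6), Rational(10, 243)), Mul(Rational(-1, 6), -2)))) = Add(46195, Mul(-1, Add(Rational(-5, 729), Rational(1, 3)))) = Add(46195, Mul(-1, Rational(238, 729))) = Add(46195, Rational(-238, 729)) = Rational(33675917, 729)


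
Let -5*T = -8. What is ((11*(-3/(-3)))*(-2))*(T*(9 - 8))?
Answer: -176/5 ≈ -35.200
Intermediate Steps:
T = 8/5 (T = -1/5*(-8) = 8/5 ≈ 1.6000)
((11*(-3/(-3)))*(-2))*(T*(9 - 8)) = ((11*(-3/(-3)))*(-2))*(8*(9 - 8)/5) = ((11*(-3*(-1/3)))*(-2))*((8/5)*1) = ((11*1)*(-2))*(8/5) = (11*(-2))*(8/5) = -22*8/5 = -176/5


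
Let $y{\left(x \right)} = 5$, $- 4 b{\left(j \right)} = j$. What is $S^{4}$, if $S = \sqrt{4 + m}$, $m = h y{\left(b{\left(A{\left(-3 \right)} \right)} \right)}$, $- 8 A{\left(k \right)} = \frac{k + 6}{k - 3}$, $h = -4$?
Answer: $256$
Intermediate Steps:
$A{\left(k \right)} = - \frac{6 + k}{8 \left(-3 + k\right)}$ ($A{\left(k \right)} = - \frac{\left(k + 6\right) \frac{1}{k - 3}}{8} = - \frac{\left(6 + k\right) \frac{1}{-3 + k}}{8} = - \frac{\frac{1}{-3 + k} \left(6 + k\right)}{8} = - \frac{6 + k}{8 \left(-3 + k\right)}$)
$b{\left(j \right)} = - \frac{j}{4}$
$m = -20$ ($m = \left(-4\right) 5 = -20$)
$S = 4 i$ ($S = \sqrt{4 - 20} = \sqrt{-16} = 4 i \approx 4.0 i$)
$S^{4} = \left(4 i\right)^{4} = 256$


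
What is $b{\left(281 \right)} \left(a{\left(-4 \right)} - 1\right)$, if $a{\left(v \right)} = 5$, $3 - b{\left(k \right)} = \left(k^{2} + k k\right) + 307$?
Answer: $-632904$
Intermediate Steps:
$b{\left(k \right)} = -304 - 2 k^{2}$ ($b{\left(k \right)} = 3 - \left(\left(k^{2} + k k\right) + 307\right) = 3 - \left(\left(k^{2} + k^{2}\right) + 307\right) = 3 - \left(2 k^{2} + 307\right) = 3 - \left(307 + 2 k^{2}\right) = -304 - 2 k^{2}$)
$b{\left(281 \right)} \left(a{\left(-4 \right)} - 1\right) = \left(-304 - 2 \cdot 281^{2}\right) \left(5 - 1\right) = \left(-304 - 157922\right) 4 = \left(-158226\right) 4 = -632904$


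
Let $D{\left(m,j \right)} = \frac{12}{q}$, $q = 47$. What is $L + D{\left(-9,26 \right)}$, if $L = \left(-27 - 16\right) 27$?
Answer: $- \frac{54555}{47} \approx -1160.7$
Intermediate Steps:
$L = -1161$ ($L = \left(-43\right) 27 = -1161$)
$D{\left(m,j \right)} = \frac{12}{47}$
$L + D{\left(-9,26 \right)} = -1161 + \frac{12}{47} = - \frac{54555}{47}$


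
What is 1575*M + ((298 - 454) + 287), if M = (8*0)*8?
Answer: 131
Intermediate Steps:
M = 0 (M = 0*8 = 0)
1575*M + ((298 - 454) + 287) = 1575*0 + ((298 - 454) + 287) = 0 + (-156 + 287) = 0 + 131 = 131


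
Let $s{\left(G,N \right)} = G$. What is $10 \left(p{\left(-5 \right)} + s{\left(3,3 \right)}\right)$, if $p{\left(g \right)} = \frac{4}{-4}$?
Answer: $20$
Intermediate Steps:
$p{\left(g \right)} = -1$ ($p{\left(g \right)} = 4 \left(- \frac{1}{4}\right) = -1$)
$10 \left(p{\left(-5 \right)} + s{\left(3,3 \right)}\right) = 10 \left(-1 + 3\right) = 10 \cdot 2 = 20$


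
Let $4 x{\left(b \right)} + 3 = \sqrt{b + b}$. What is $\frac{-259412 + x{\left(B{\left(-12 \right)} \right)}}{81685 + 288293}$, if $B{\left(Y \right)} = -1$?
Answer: $- \frac{1037651}{1479912} + \frac{i \sqrt{2}}{1479912} \approx -0.70116 + 9.5561 \cdot 10^{-7} i$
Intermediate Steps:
$x{\left(b \right)} = - \frac{3}{4} + \frac{\sqrt{2} \sqrt{b}}{4}$ ($x{\left(b \right)} = - \frac{3}{4} + \frac{\sqrt{b + b}}{4} = - \frac{3}{4} + \frac{\sqrt{2 b}}{4} = - \frac{3}{4} + \frac{\sqrt{2} \sqrt{b}}{4}$)
$\frac{-259412 + x{\left(B{\left(-12 \right)} \right)}}{81685 + 288293} = \frac{-259412 - \left(\frac{3}{4} - \frac{\sqrt{2} \sqrt{-1}}{4}\right)}{81685 + 288293} = \frac{-259412 - \left(\frac{3}{4} - \frac{\sqrt{2} i}{4}\right)}{369978} = \left(-259412 - \left(\frac{3}{4} - \frac{i \sqrt{2}}{4}\right)\right) \frac{1}{369978} = \left(- \frac{1037651}{4} + \frac{i \sqrt{2}}{4}\right) \frac{1}{369978} = - \frac{1037651}{1479912} + \frac{i \sqrt{2}}{1479912}$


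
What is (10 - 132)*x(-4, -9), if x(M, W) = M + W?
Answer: 1586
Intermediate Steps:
(10 - 132)*x(-4, -9) = (10 - 132)*(-4 - 9) = -122*(-13) = 1586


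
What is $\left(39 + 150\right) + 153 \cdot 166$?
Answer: $25587$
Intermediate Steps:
$\left(39 + 150\right) + 153 \cdot 166 = 189 + 25398 = 25587$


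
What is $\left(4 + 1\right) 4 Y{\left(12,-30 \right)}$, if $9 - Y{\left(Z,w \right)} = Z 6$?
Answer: $-1260$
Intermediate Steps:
$Y{\left(Z,w \right)} = 9 - 6 Z$ ($Y{\left(Z,w \right)} = 9 - Z 6 = 9 - 6 Z$)
$\left(4 + 1\right) 4 Y{\left(12,-30 \right)} = \left(4 + 1\right) 4 \left(9 - 72\right) = 5 \cdot 4 \left(9 - 72\right) = 20 \left(-63\right) = -1260$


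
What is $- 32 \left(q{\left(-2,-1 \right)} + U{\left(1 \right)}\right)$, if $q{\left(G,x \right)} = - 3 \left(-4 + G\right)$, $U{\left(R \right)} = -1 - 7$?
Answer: $-320$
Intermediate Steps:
$U{\left(R \right)} = -8$ ($U{\left(R \right)} = -1 - 7 = -8$)
$q{\left(G,x \right)} = 12 - 3 G$
$- 32 \left(q{\left(-2,-1 \right)} + U{\left(1 \right)}\right) = - 32 \left(\left(12 - -6\right) - 8\right) = - 32 \left(\left(12 + 6\right) - 8\right) = - 32 \left(18 - 8\right) = \left(-32\right) 10 = -320$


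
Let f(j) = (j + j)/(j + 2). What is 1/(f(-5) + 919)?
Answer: 3/2767 ≈ 0.0010842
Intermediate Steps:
f(j) = 2*j/(2 + j) (f(j) = (2*j)/(2 + j) = 2*j/(2 + j))
1/(f(-5) + 919) = 1/(2*(-5)/(2 - 5) + 919) = 1/(2*(-5)/(-3) + 919) = 1/(2*(-5)*(-⅓) + 919) = 1/(10/3 + 919) = 1/(2767/3) = 3/2767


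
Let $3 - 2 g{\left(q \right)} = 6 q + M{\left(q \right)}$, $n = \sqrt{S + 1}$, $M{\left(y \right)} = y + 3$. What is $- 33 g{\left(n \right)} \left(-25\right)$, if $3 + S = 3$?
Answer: $- \frac{5775}{2} \approx -2887.5$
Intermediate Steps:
$M{\left(y \right)} = 3 + y$
$S = 0$ ($S = -3 + 3 = 0$)
$n = 1$ ($n = \sqrt{0 + 1} = \sqrt{1} = 1$)
$g{\left(q \right)} = - \frac{7 q}{2}$ ($g{\left(q \right)} = \frac{3}{2} - \frac{6 q + \left(3 + q\right)}{2} = \frac{3}{2} - \frac{3 + 7 q}{2} = \frac{3}{2} - \left(\frac{3}{2} + \frac{7 q}{2}\right) = - \frac{7 q}{2}$)
$- 33 g{\left(n \right)} \left(-25\right) = - 33 \left(\left(- \frac{7}{2}\right) 1\right) \left(-25\right) = \left(-33\right) \left(- \frac{7}{2}\right) \left(-25\right) = \frac{231}{2} \left(-25\right) = - \frac{5775}{2}$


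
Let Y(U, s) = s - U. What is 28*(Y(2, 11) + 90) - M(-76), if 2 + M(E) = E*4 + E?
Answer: 3154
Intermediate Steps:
M(E) = -2 + 5*E (M(E) = -2 + (E*4 + E) = -2 + (4*E + E) = -2 + 5*E)
28*(Y(2, 11) + 90) - M(-76) = 28*((11 - 1*2) + 90) - (-2 + 5*(-76)) = 28*((11 - 2) + 90) - (-2 - 380) = 28*(9 + 90) - 1*(-382) = 28*99 + 382 = 2772 + 382 = 3154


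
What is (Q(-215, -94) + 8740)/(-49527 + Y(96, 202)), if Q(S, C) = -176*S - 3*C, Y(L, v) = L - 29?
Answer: -23431/24730 ≈ -0.94747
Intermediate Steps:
Y(L, v) = -29 + L
(Q(-215, -94) + 8740)/(-49527 + Y(96, 202)) = ((-176*(-215) - 3*(-94)) + 8740)/(-49527 + (-29 + 96)) = ((37840 + 282) + 8740)/(-49527 + 67) = (38122 + 8740)/(-49460) = 46862*(-1/49460) = -23431/24730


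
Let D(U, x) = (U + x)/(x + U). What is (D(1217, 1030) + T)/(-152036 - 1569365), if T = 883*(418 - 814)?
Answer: 349667/1721401 ≈ 0.20313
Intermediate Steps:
D(U, x) = 1 (D(U, x) = (U + x)/(U + x) = 1)
T = -349668 (T = 883*(-396) = -349668)
(D(1217, 1030) + T)/(-152036 - 1569365) = (1 - 349668)/(-152036 - 1569365) = -349667/(-1721401) = -349667*(-1/1721401) = 349667/1721401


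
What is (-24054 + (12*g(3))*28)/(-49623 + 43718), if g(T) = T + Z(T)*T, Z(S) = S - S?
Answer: 23046/5905 ≈ 3.9028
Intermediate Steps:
Z(S) = 0
g(T) = T (g(T) = T + 0*T = T + 0 = T)
(-24054 + (12*g(3))*28)/(-49623 + 43718) = (-24054 + (12*3)*28)/(-49623 + 43718) = (-24054 + 36*28)/(-5905) = (-24054 + 1008)*(-1/5905) = -23046*(-1/5905) = 23046/5905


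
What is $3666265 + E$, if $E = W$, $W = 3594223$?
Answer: $7260488$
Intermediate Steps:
$E = 3594223$
$3666265 + E = 3666265 + 3594223 = 7260488$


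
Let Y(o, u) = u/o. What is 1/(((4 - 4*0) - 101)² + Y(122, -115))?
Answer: 122/1147783 ≈ 0.00010629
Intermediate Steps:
1/(((4 - 4*0) - 101)² + Y(122, -115)) = 1/(((4 - 4*0) - 101)² - 115/122) = 1/(((4 + 0) - 101)² - 115*1/122) = 1/((4 - 101)² - 115/122) = 1/((-97)² - 115/122) = 1/(9409 - 115/122) = 1/(1147783/122) = 122/1147783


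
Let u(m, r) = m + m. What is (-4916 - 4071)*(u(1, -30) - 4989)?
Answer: 44818169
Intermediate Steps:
u(m, r) = 2*m
(-4916 - 4071)*(u(1, -30) - 4989) = (-4916 - 4071)*(2*1 - 4989) = -8987*(2 - 4989) = -8987*(-4987) = 44818169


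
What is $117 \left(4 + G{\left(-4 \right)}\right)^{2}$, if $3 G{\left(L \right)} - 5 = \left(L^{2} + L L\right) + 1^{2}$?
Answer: $32500$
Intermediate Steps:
$G{\left(L \right)} = 2 + \frac{2 L^{2}}{3}$ ($G{\left(L \right)} = \frac{5}{3} + \frac{\left(L^{2} + L L\right) + 1^{2}}{3} = \frac{5}{3} + \frac{\left(L^{2} + L^{2}\right) + 1}{3} = \frac{5}{3} + \frac{2 L^{2} + 1}{3} = \frac{5}{3} + \frac{1 + 2 L^{2}}{3} = \frac{5}{3} + \left(\frac{1}{3} + \frac{2 L^{2}}{3}\right) = 2 + \frac{2 L^{2}}{3}$)
$117 \left(4 + G{\left(-4 \right)}\right)^{2} = 117 \left(4 + \left(2 + \frac{2 \left(-4\right)^{2}}{3}\right)\right)^{2} = 117 \left(4 + \left(2 + \frac{2}{3} \cdot 16\right)\right)^{2} = 117 \left(4 + \left(2 + \frac{32}{3}\right)\right)^{2} = 117 \left(4 + \frac{38}{3}\right)^{2} = 117 \left(\frac{50}{3}\right)^{2} = 117 \cdot \frac{2500}{9} = 32500$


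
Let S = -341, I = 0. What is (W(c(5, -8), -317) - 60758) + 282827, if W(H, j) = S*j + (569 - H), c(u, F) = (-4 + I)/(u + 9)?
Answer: 2315147/7 ≈ 3.3074e+5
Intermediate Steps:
c(u, F) = -4/(9 + u) (c(u, F) = (-4 + 0)/(u + 9) = -4/(9 + u))
W(H, j) = 569 - H - 341*j (W(H, j) = -341*j + (569 - H) = 569 - H - 341*j)
(W(c(5, -8), -317) - 60758) + 282827 = ((569 - (-4)/(9 + 5) - 341*(-317)) - 60758) + 282827 = ((569 - (-4)/14 + 108097) - 60758) + 282827 = ((569 - 1*(-2/7) + 108097) - 60758) + 282827 = ((569 + 2/7 + 108097) - 60758) + 282827 = (760664/7 - 60758) + 282827 = 335358/7 + 282827 = 2315147/7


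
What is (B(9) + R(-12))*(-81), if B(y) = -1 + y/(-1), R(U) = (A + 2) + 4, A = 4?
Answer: 0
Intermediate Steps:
R(U) = 10 (R(U) = (4 + 2) + 4 = 6 + 4 = 10)
B(y) = -1 - y (B(y) = -1 + y*(-1) = -1 - y)
(B(9) + R(-12))*(-81) = ((-1 - 1*9) + 10)*(-81) = ((-1 - 9) + 10)*(-81) = (-10 + 10)*(-81) = 0*(-81) = 0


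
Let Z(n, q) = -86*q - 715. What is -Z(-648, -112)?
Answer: -8917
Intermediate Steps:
Z(n, q) = -715 - 86*q
-Z(-648, -112) = -(-715 - 86*(-112)) = -(-715 + 9632) = -1*8917 = -8917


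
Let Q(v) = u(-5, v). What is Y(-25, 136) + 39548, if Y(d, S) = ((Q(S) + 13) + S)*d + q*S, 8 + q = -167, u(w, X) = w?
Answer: 12148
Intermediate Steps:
q = -175 (q = -8 - 167 = -175)
Q(v) = -5
Y(d, S) = -175*S + d*(8 + S) (Y(d, S) = ((-5 + 13) + S)*d - 175*S = (8 + S)*d - 175*S = d*(8 + S) - 175*S = -175*S + d*(8 + S))
Y(-25, 136) + 39548 = (-175*136 + 8*(-25) + 136*(-25)) + 39548 = (-23800 - 200 - 3400) + 39548 = -27400 + 39548 = 12148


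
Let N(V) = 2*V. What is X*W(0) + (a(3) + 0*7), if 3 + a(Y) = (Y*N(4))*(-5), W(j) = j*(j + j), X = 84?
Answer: -123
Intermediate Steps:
W(j) = 2*j² (W(j) = j*(2*j) = 2*j²)
a(Y) = -3 - 40*Y (a(Y) = -3 + (Y*(2*4))*(-5) = -3 + (Y*8)*(-5) = -3 + (8*Y)*(-5) = -3 - 40*Y)
X*W(0) + (a(3) + 0*7) = 84*(2*0²) + ((-3 - 40*3) + 0*7) = 84*(2*0) + ((-3 - 120) + 0) = 84*0 + (-123 + 0) = 0 - 123 = -123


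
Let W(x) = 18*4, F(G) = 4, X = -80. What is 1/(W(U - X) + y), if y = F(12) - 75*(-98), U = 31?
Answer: 1/7426 ≈ 0.00013466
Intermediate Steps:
W(x) = 72
y = 7354 (y = 4 - 75*(-98) = 4 + 7350 = 7354)
1/(W(U - X) + y) = 1/(72 + 7354) = 1/7426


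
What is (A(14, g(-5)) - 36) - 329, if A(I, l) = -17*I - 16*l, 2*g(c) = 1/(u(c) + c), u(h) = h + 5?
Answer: -3007/5 ≈ -601.40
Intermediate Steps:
u(h) = 5 + h
g(c) = 1/(2*(5 + 2*c)) (g(c) = 1/(2*((5 + c) + c)) = 1/(2*(5 + 2*c)))
(A(14, g(-5)) - 36) - 329 = ((-17*14 - 8/(5 + 2*(-5))) - 36) - 329 = ((-238 - 8/(5 - 10)) - 36) - 329 = ((-238 - 8/(-5)) - 36) - 329 = ((-238 - 8*(-1)/5) - 36) - 329 = ((-238 - 16*(-⅒)) - 36) - 329 = ((-238 + 8/5) - 36) - 329 = (-1182/5 - 36) - 329 = -1362/5 - 329 = -3007/5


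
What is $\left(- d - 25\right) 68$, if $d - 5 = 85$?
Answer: $-7820$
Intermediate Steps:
$d = 90$ ($d = 5 + 85 = 90$)
$\left(- d - 25\right) 68 = \left(\left(-1\right) 90 - 25\right) 68 = \left(-90 - 25\right) 68 = \left(-115\right) 68 = -7820$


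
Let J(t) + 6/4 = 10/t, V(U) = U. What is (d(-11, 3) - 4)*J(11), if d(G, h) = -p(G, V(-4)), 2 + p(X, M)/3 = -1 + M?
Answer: -221/22 ≈ -10.045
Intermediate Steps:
p(X, M) = -9 + 3*M (p(X, M) = -6 + 3*(-1 + M) = -6 + (-3 + 3*M) = -9 + 3*M)
J(t) = -3/2 + 10/t
d(G, h) = 21 (d(G, h) = -(-9 + 3*(-4)) = -(-9 - 12) = -1*(-21) = 21)
(d(-11, 3) - 4)*J(11) = (21 - 4)*(-3/2 + 10/11) = 17*(-3/2 + 10*(1/11)) = 17*(-3/2 + 10/11) = 17*(-13/22) = -221/22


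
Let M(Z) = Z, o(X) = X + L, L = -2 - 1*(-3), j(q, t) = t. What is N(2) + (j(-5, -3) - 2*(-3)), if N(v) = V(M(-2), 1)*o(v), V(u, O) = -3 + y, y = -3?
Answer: -15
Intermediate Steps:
L = 1 (L = -2 + 3 = 1)
o(X) = 1 + X (o(X) = X + 1 = 1 + X)
V(u, O) = -6 (V(u, O) = -3 - 3 = -6)
N(v) = -6 - 6*v (N(v) = -6*(1 + v) = -6 - 6*v)
N(2) + (j(-5, -3) - 2*(-3)) = (-6 - 6*2) + (-3 - 2*(-3)) = (-6 - 12) + (-3 + 6) = -18 + 3 = -15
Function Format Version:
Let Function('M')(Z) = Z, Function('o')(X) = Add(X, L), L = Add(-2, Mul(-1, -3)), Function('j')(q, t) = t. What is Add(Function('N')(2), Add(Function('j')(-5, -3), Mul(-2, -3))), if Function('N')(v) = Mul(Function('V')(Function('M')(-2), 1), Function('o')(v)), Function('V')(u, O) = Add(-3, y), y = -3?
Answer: -15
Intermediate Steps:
L = 1 (L = Add(-2, 3) = 1)
Function('o')(X) = Add(1, X) (Function('o')(X) = Add(X, 1) = Add(1, X))
Function('V')(u, O) = -6 (Function('V')(u, O) = Add(-3, -3) = -6)
Function('N')(v) = Add(-6, Mul(-6, v)) (Function('N')(v) = Mul(-6, Add(1, v)) = Add(-6, Mul(-6, v)))
Add(Function('N')(2), Add(Function('j')(-5, -3), Mul(-2, -3))) = Add(Add(-6, Mul(-6, 2)), Add(-3, Mul(-2, -3))) = Add(Add(-6, -12), Add(-3, 6)) = Add(-18, 3) = -15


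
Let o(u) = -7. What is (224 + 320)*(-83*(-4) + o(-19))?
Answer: 176800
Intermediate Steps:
(224 + 320)*(-83*(-4) + o(-19)) = (224 + 320)*(-83*(-4) - 7) = 544*(332 - 7) = 544*325 = 176800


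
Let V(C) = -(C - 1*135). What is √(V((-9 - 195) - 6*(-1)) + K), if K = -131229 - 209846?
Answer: I*√340742 ≈ 583.73*I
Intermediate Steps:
K = -341075
V(C) = 135 - C (V(C) = -(C - 135) = -(-135 + C) = 135 - C)
√(V((-9 - 195) - 6*(-1)) + K) = √((135 - ((-9 - 195) - 6*(-1))) - 341075) = √((135 - (-204 + 6)) - 341075) = √((135 - 1*(-198)) - 341075) = √((135 + 198) - 341075) = √(333 - 341075) = √(-340742) = I*√340742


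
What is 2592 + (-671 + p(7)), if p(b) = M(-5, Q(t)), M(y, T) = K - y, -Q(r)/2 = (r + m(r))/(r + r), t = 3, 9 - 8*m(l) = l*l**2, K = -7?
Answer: 1919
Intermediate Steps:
m(l) = 9/8 - l**3/8 (m(l) = 9/8 - l*l**2/8 = 9/8 - l**3/8)
Q(r) = -(9/8 + r - r**3/8)/r (Q(r) = -2*(r + (9/8 - r**3/8))/(r + r) = -2*(9/8 + r - r**3/8)/(2*r) = -2*(9/8 + r - r**3/8)*1/(2*r) = -(9/8 + r - r**3/8)/r)
M(y, T) = -7 - y
p(b) = -2 (p(b) = -7 - 1*(-5) = -7 + 5 = -2)
2592 + (-671 + p(7)) = 2592 + (-671 - 2) = 2592 - 673 = 1919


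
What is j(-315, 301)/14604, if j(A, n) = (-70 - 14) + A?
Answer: -133/4868 ≈ -0.027321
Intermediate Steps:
j(A, n) = -84 + A
j(-315, 301)/14604 = (-84 - 315)/14604 = -399*1/14604 = -133/4868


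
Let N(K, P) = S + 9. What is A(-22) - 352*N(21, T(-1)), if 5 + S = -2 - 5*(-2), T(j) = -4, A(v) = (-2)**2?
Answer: -4220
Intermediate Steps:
A(v) = 4
S = 3 (S = -5 + (-2 - 5*(-2)) = -5 + (-2 + 10) = -5 + 8 = 3)
N(K, P) = 12 (N(K, P) = 3 + 9 = 12)
A(-22) - 352*N(21, T(-1)) = 4 - 352*12 = 4 - 4224 = -4220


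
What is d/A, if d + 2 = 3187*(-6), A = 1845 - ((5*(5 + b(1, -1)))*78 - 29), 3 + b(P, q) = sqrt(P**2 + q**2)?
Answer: -5230414/223159 - 1864590*sqrt(2)/223159 ≈ -35.254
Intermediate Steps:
b(P, q) = -3 + sqrt(P**2 + q**2)
A = 1094 - 390*sqrt(2) (A = 1845 - ((5*(5 + (-3 + sqrt(1**2 + (-1)**2))))*78 - 29) = 1845 - ((5*(5 + (-3 + sqrt(1 + 1))))*78 - 29) = 1845 - ((5*(5 + (-3 + sqrt(2))))*78 - 29) = 1845 - ((5*(2 + sqrt(2)))*78 - 29) = 1845 - ((10 + 5*sqrt(2))*78 - 29) = 1845 - ((780 + 390*sqrt(2)) - 29) = 1845 - (751 + 390*sqrt(2)) = 1845 + (-751 - 390*sqrt(2)) = 1094 - 390*sqrt(2) ≈ 542.46)
d = -19124 (d = -2 + 3187*(-6) = -2 - 19122 = -19124)
d/A = -19124/(1094 - 390*sqrt(2))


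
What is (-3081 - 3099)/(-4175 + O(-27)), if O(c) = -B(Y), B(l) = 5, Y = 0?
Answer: 309/209 ≈ 1.4785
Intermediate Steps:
O(c) = -5 (O(c) = -1*5 = -5)
(-3081 - 3099)/(-4175 + O(-27)) = (-3081 - 3099)/(-4175 - 5) = -6180/(-4180) = -6180*(-1/4180) = 309/209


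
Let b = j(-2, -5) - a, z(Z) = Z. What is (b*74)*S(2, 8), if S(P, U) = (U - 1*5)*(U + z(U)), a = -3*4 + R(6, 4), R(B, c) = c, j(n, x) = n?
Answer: 21312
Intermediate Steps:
a = -8 (a = -3*4 + 4 = -12 + 4 = -8)
S(P, U) = 2*U*(-5 + U) (S(P, U) = (U - 1*5)*(U + U) = (U - 5)*(2*U) = (-5 + U)*(2*U) = 2*U*(-5 + U))
b = 6 (b = -2 - 1*(-8) = -2 + 8 = 6)
(b*74)*S(2, 8) = (6*74)*(2*8*(-5 + 8)) = 444*(2*8*3) = 444*48 = 21312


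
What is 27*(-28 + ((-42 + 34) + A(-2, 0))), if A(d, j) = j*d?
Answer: -972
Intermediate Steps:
A(d, j) = d*j
27*(-28 + ((-42 + 34) + A(-2, 0))) = 27*(-28 + ((-42 + 34) - 2*0)) = 27*(-28 + (-8 + 0)) = 27*(-28 - 8) = 27*(-36) = -972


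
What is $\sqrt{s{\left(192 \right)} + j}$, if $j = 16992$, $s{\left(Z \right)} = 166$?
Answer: $\sqrt{17158} \approx 130.99$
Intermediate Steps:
$\sqrt{s{\left(192 \right)} + j} = \sqrt{166 + 16992} = \sqrt{17158}$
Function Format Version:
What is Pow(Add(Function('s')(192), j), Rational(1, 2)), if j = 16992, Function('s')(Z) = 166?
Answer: Pow(17158, Rational(1, 2)) ≈ 130.99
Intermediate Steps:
Pow(Add(Function('s')(192), j), Rational(1, 2)) = Pow(Add(166, 16992), Rational(1, 2)) = Pow(17158, Rational(1, 2))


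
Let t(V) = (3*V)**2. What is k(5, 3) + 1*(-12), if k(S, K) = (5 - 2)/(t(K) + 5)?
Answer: -1029/86 ≈ -11.965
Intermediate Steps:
t(V) = 9*V**2
k(S, K) = 3/(5 + 9*K**2) (k(S, K) = (5 - 2)/(9*K**2 + 5) = 3/(5 + 9*K**2))
k(5, 3) + 1*(-12) = 3/(5 + 9*3**2) + 1*(-12) = 3/(5 + 9*9) - 12 = 3/(5 + 81) - 12 = 3/86 - 12 = -1029/86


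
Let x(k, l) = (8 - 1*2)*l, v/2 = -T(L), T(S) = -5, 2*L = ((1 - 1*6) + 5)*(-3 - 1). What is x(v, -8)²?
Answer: 2304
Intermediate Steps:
L = 0 (L = (((1 - 1*6) + 5)*(-3 - 1))/2 = (((1 - 6) + 5)*(-4))/2 = ((-5 + 5)*(-4))/2 = (0*(-4))/2 = (½)*0 = 0)
v = 10 (v = 2*(-1*(-5)) = 2*5 = 10)
x(k, l) = 6*l (x(k, l) = (8 - 2)*l = 6*l)
x(v, -8)² = (6*(-8))² = (-48)² = 2304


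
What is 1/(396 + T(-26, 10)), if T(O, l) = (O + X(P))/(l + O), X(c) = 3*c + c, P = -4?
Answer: 8/3189 ≈ 0.0025086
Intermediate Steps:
X(c) = 4*c
T(O, l) = (-16 + O)/(O + l) (T(O, l) = (O + 4*(-4))/(l + O) = (O - 16)/(O + l) = (-16 + O)/(O + l))
1/(396 + T(-26, 10)) = 1/(396 + (-16 - 26)/(-26 + 10)) = 1/(396 - 42/(-16)) = 1/(396 - 1/16*(-42)) = 1/(396 + 21/8) = 1/(3189/8) = 8/3189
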